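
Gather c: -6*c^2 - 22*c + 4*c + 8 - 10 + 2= -6*c^2 - 18*c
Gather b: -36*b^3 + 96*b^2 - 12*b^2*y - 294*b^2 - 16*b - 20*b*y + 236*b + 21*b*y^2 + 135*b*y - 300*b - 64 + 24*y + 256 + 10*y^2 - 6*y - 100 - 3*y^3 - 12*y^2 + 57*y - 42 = -36*b^3 + b^2*(-12*y - 198) + b*(21*y^2 + 115*y - 80) - 3*y^3 - 2*y^2 + 75*y + 50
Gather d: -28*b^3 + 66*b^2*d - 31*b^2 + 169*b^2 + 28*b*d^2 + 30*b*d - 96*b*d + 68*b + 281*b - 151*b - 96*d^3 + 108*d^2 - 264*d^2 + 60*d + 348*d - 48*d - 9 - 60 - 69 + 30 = -28*b^3 + 138*b^2 + 198*b - 96*d^3 + d^2*(28*b - 156) + d*(66*b^2 - 66*b + 360) - 108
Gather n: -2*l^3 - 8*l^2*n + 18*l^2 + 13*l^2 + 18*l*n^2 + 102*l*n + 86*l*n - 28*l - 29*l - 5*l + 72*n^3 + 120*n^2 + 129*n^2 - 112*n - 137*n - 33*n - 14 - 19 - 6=-2*l^3 + 31*l^2 - 62*l + 72*n^3 + n^2*(18*l + 249) + n*(-8*l^2 + 188*l - 282) - 39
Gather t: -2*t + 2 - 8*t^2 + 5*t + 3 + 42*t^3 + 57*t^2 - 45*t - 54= 42*t^3 + 49*t^2 - 42*t - 49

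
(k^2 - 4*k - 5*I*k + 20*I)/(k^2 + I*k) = (k^2 - 4*k - 5*I*k + 20*I)/(k*(k + I))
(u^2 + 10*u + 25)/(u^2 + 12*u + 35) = (u + 5)/(u + 7)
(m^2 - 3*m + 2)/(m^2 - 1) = (m - 2)/(m + 1)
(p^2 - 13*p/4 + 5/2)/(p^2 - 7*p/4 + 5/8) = 2*(p - 2)/(2*p - 1)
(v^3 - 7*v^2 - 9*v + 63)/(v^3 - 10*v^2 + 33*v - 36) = (v^2 - 4*v - 21)/(v^2 - 7*v + 12)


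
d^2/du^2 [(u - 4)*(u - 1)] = 2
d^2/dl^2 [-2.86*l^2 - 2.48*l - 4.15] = -5.72000000000000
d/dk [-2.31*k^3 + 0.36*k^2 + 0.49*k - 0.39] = -6.93*k^2 + 0.72*k + 0.49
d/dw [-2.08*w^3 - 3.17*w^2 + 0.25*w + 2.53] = -6.24*w^2 - 6.34*w + 0.25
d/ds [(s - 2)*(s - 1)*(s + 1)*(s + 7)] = 4*s^3 + 15*s^2 - 30*s - 5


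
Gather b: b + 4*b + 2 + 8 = 5*b + 10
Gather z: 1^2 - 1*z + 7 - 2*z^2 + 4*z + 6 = -2*z^2 + 3*z + 14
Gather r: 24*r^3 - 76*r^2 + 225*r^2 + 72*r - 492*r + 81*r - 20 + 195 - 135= 24*r^3 + 149*r^2 - 339*r + 40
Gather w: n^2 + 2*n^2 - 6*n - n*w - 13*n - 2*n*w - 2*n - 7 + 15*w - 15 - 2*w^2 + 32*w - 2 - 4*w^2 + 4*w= 3*n^2 - 21*n - 6*w^2 + w*(51 - 3*n) - 24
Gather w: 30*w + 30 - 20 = 30*w + 10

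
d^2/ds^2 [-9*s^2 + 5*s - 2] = -18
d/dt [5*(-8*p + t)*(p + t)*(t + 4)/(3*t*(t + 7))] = 5*(8*p^2*t^2 + 64*p^2*t + 224*p^2 - 21*p*t^2 + t^4 + 14*t^3 + 28*t^2)/(3*t^2*(t^2 + 14*t + 49))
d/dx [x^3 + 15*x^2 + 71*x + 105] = 3*x^2 + 30*x + 71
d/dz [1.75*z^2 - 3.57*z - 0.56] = 3.5*z - 3.57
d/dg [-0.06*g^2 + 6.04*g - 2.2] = 6.04 - 0.12*g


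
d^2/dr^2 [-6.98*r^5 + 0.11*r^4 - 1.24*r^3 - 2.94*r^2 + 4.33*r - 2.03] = -139.6*r^3 + 1.32*r^2 - 7.44*r - 5.88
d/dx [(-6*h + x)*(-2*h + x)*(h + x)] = 4*h^2 - 14*h*x + 3*x^2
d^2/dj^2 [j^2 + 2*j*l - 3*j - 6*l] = 2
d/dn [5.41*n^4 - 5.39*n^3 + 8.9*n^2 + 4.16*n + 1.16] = 21.64*n^3 - 16.17*n^2 + 17.8*n + 4.16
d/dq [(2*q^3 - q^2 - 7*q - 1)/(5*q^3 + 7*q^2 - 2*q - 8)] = (19*q^4 + 62*q^3 + 18*q^2 + 30*q + 54)/(25*q^6 + 70*q^5 + 29*q^4 - 108*q^3 - 108*q^2 + 32*q + 64)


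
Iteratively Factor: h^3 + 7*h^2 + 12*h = (h + 4)*(h^2 + 3*h) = (h + 3)*(h + 4)*(h)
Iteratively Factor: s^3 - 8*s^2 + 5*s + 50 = (s + 2)*(s^2 - 10*s + 25) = (s - 5)*(s + 2)*(s - 5)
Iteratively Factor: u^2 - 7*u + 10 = (u - 5)*(u - 2)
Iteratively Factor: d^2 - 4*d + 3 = (d - 1)*(d - 3)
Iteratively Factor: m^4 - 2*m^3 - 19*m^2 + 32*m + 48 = (m + 4)*(m^3 - 6*m^2 + 5*m + 12) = (m + 1)*(m + 4)*(m^2 - 7*m + 12) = (m - 3)*(m + 1)*(m + 4)*(m - 4)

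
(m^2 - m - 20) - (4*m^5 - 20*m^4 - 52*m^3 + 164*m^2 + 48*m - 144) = -4*m^5 + 20*m^4 + 52*m^3 - 163*m^2 - 49*m + 124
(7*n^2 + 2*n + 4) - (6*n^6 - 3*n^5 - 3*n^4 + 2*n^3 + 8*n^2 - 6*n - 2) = -6*n^6 + 3*n^5 + 3*n^4 - 2*n^3 - n^2 + 8*n + 6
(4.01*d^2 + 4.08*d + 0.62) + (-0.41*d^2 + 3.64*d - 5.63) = 3.6*d^2 + 7.72*d - 5.01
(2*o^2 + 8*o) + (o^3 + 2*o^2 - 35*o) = o^3 + 4*o^2 - 27*o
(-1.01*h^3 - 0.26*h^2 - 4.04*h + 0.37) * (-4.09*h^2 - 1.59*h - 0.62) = 4.1309*h^5 + 2.6693*h^4 + 17.5632*h^3 + 5.0715*h^2 + 1.9165*h - 0.2294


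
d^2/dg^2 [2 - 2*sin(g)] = 2*sin(g)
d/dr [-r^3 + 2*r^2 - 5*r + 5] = -3*r^2 + 4*r - 5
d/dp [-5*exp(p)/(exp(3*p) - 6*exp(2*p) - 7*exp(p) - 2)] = 10*(exp(3*p) - 3*exp(2*p) + 1)*exp(p)/(exp(6*p) - 12*exp(5*p) + 22*exp(4*p) + 80*exp(3*p) + 73*exp(2*p) + 28*exp(p) + 4)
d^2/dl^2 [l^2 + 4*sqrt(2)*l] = 2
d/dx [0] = 0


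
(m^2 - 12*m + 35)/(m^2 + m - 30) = (m - 7)/(m + 6)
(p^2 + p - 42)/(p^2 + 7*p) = (p - 6)/p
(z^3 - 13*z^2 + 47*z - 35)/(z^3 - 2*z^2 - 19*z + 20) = (z - 7)/(z + 4)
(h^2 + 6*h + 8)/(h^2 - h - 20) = (h + 2)/(h - 5)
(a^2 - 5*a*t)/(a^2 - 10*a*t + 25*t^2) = a/(a - 5*t)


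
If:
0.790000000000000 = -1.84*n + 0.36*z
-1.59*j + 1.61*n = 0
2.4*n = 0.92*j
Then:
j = 0.00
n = 0.00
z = 2.19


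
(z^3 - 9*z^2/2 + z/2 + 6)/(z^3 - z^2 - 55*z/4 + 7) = 2*(2*z^2 - z - 3)/(4*z^2 + 12*z - 7)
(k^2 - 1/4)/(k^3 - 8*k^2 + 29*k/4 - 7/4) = (2*k + 1)/(2*k^2 - 15*k + 7)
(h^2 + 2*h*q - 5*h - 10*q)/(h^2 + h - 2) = (h^2 + 2*h*q - 5*h - 10*q)/(h^2 + h - 2)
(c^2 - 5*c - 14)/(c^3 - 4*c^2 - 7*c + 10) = (c - 7)/(c^2 - 6*c + 5)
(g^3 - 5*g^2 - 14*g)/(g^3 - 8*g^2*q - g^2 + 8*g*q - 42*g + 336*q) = g*(-g - 2)/(-g^2 + 8*g*q - 6*g + 48*q)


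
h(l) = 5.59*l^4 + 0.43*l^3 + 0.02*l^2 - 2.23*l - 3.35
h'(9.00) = 16403.06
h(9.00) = 36967.66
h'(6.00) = 4874.21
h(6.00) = 7321.51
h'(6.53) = 6279.07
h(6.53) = 10266.67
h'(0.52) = 1.28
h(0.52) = -4.04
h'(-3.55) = -986.48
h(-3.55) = 873.40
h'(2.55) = 377.02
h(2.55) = 234.58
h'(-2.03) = -184.05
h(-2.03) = 92.59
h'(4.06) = 1515.60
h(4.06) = 1535.56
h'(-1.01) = -23.99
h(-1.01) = 4.30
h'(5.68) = 4137.10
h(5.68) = 5881.85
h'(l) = 22.36*l^3 + 1.29*l^2 + 0.04*l - 2.23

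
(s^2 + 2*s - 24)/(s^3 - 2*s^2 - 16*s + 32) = (s + 6)/(s^2 + 2*s - 8)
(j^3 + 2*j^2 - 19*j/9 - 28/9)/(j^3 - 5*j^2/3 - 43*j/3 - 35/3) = (j - 4/3)/(j - 5)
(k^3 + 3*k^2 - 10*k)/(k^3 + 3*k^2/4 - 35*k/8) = 8*(k^2 + 3*k - 10)/(8*k^2 + 6*k - 35)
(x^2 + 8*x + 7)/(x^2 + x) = (x + 7)/x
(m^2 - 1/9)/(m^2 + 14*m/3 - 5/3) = (m + 1/3)/(m + 5)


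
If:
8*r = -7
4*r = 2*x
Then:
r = -7/8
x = -7/4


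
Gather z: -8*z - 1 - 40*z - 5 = -48*z - 6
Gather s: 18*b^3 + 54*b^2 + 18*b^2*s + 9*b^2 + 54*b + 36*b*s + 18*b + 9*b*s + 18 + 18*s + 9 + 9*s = 18*b^3 + 63*b^2 + 72*b + s*(18*b^2 + 45*b + 27) + 27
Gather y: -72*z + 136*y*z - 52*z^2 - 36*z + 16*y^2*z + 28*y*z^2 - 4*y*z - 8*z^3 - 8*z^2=16*y^2*z + y*(28*z^2 + 132*z) - 8*z^3 - 60*z^2 - 108*z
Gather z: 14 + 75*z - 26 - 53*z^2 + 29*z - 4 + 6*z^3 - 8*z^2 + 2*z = 6*z^3 - 61*z^2 + 106*z - 16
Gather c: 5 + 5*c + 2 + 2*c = 7*c + 7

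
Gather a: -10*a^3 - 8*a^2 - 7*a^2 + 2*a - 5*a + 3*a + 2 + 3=-10*a^3 - 15*a^2 + 5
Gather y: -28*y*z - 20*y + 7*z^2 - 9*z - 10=y*(-28*z - 20) + 7*z^2 - 9*z - 10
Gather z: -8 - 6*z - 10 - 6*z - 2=-12*z - 20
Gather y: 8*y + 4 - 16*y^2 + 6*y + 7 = -16*y^2 + 14*y + 11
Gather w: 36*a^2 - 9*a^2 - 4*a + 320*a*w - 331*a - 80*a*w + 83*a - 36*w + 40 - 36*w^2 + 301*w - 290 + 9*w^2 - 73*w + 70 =27*a^2 - 252*a - 27*w^2 + w*(240*a + 192) - 180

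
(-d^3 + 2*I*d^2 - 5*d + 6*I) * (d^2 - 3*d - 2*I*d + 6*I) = -d^5 + 3*d^4 + 4*I*d^4 - d^3 - 12*I*d^3 + 3*d^2 + 16*I*d^2 + 12*d - 48*I*d - 36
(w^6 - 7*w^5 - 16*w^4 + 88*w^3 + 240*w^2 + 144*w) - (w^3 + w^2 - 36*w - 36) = w^6 - 7*w^5 - 16*w^4 + 87*w^3 + 239*w^2 + 180*w + 36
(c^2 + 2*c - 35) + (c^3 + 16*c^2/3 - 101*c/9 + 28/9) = c^3 + 19*c^2/3 - 83*c/9 - 287/9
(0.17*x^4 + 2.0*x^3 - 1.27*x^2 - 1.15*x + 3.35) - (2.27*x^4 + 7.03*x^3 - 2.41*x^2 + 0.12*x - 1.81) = -2.1*x^4 - 5.03*x^3 + 1.14*x^2 - 1.27*x + 5.16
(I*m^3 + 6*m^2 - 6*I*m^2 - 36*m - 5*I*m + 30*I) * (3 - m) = -I*m^4 - 6*m^3 + 9*I*m^3 + 54*m^2 - 13*I*m^2 - 108*m - 45*I*m + 90*I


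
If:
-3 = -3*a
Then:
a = 1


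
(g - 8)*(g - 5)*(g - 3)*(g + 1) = g^4 - 15*g^3 + 63*g^2 - 41*g - 120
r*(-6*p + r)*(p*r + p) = -6*p^2*r^2 - 6*p^2*r + p*r^3 + p*r^2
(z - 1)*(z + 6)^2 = z^3 + 11*z^2 + 24*z - 36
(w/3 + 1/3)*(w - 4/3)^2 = w^3/3 - 5*w^2/9 - 8*w/27 + 16/27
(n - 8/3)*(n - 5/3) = n^2 - 13*n/3 + 40/9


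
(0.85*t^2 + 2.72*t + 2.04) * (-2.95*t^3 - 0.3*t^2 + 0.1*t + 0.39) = -2.5075*t^5 - 8.279*t^4 - 6.749*t^3 - 0.00849999999999995*t^2 + 1.2648*t + 0.7956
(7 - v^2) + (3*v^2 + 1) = 2*v^2 + 8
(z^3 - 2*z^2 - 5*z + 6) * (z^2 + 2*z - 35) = z^5 - 44*z^3 + 66*z^2 + 187*z - 210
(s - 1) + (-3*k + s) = -3*k + 2*s - 1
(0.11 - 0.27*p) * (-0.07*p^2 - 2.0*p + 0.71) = 0.0189*p^3 + 0.5323*p^2 - 0.4117*p + 0.0781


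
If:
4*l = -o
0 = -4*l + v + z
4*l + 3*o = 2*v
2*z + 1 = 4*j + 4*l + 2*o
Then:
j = 5*z/8 + 1/4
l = z/8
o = -z/2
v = -z/2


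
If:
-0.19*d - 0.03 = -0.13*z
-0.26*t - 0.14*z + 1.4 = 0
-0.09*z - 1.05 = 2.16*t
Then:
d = 7.93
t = -0.98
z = 11.82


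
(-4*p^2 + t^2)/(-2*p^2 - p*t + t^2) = (2*p + t)/(p + t)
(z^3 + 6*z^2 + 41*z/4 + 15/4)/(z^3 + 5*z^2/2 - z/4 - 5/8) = 2*(z + 3)/(2*z - 1)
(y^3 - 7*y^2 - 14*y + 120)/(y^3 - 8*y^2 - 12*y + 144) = (y - 5)/(y - 6)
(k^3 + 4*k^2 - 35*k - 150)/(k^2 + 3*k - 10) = (k^2 - k - 30)/(k - 2)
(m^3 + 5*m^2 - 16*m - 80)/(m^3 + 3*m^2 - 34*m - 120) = (m - 4)/(m - 6)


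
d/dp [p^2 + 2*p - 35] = 2*p + 2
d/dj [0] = 0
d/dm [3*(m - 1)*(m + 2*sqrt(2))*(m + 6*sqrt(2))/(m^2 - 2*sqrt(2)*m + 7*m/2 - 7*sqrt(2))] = 6*(2*m^4 - 8*sqrt(2)*m^3 + 14*m^3 - 119*m^2 + 34*sqrt(2)*m^2 - 352*m + 28*sqrt(2)*m - 432*sqrt(2) + 392)/(4*m^4 - 16*sqrt(2)*m^3 + 28*m^3 - 112*sqrt(2)*m^2 + 81*m^2 - 196*sqrt(2)*m + 224*m + 392)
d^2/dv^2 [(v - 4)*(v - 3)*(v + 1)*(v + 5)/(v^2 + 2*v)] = 2*(v^6 + 6*v^5 + 12*v^4 + 83*v^3 + 180*v^2 + 360*v + 240)/(v^3*(v^3 + 6*v^2 + 12*v + 8))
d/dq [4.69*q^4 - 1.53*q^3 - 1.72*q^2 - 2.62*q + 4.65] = 18.76*q^3 - 4.59*q^2 - 3.44*q - 2.62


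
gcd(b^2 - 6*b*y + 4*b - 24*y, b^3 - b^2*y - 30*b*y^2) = -b + 6*y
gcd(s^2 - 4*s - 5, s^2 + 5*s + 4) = s + 1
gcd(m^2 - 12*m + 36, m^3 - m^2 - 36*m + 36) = m - 6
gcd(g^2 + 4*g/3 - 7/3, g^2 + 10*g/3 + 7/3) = g + 7/3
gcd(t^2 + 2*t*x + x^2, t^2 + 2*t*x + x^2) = t^2 + 2*t*x + x^2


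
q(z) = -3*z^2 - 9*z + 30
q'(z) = -6*z - 9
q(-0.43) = 33.32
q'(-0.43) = -6.42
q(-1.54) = 36.75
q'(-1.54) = 0.24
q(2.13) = -2.78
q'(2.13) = -21.78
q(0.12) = 28.88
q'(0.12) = -9.72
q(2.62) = -14.17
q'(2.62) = -24.72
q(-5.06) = -1.27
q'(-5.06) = 21.36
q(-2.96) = 30.36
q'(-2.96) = 8.76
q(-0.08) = 30.70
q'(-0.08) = -8.52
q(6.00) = -132.00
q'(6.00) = -45.00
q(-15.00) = -510.00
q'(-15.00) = 81.00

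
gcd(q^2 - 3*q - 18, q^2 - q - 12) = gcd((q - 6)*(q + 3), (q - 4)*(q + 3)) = q + 3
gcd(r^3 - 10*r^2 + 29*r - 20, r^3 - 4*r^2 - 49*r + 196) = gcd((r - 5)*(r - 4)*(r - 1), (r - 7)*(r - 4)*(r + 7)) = r - 4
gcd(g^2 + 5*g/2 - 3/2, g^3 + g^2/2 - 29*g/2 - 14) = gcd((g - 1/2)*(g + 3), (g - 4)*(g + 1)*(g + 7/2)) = 1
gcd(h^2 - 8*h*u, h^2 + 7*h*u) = h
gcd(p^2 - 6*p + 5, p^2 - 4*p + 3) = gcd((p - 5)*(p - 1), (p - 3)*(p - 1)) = p - 1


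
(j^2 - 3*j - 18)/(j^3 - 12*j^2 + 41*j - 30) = (j + 3)/(j^2 - 6*j + 5)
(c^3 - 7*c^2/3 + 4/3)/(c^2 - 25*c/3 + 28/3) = (3*c^3 - 7*c^2 + 4)/(3*c^2 - 25*c + 28)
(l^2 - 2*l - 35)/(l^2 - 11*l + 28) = (l + 5)/(l - 4)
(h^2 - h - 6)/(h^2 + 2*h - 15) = (h + 2)/(h + 5)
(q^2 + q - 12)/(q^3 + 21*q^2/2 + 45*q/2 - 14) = 2*(q - 3)/(2*q^2 + 13*q - 7)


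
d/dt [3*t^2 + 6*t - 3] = 6*t + 6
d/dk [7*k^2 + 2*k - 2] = 14*k + 2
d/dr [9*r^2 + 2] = 18*r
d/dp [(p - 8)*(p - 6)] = 2*p - 14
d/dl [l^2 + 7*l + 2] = 2*l + 7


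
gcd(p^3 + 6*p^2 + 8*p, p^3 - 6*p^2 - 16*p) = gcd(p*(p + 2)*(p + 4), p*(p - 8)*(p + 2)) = p^2 + 2*p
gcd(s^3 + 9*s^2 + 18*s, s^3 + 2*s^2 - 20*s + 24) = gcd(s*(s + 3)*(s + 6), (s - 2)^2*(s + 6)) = s + 6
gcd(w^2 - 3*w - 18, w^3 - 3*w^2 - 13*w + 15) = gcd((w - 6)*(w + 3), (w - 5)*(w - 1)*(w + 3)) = w + 3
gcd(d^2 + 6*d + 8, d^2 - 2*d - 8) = d + 2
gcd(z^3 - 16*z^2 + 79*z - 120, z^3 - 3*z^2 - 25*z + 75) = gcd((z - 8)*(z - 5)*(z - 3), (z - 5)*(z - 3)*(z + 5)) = z^2 - 8*z + 15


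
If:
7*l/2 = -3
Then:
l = -6/7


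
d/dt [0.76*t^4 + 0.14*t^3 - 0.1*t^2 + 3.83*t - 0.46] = 3.04*t^3 + 0.42*t^2 - 0.2*t + 3.83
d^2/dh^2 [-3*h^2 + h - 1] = -6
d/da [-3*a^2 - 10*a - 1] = -6*a - 10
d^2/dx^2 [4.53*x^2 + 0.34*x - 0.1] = 9.06000000000000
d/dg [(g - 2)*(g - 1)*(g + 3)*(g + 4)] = 4*g^3 + 12*g^2 - 14*g - 22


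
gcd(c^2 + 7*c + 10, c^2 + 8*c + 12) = c + 2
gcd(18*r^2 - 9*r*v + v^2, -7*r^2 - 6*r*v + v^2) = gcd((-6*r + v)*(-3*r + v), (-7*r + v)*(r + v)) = 1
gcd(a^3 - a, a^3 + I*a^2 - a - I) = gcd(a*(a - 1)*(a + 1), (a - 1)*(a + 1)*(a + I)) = a^2 - 1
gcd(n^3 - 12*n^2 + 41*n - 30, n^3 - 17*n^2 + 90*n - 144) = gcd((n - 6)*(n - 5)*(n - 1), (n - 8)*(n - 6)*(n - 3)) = n - 6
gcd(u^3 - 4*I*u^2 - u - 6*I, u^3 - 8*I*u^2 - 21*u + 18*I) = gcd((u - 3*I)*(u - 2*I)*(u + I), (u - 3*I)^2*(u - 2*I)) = u^2 - 5*I*u - 6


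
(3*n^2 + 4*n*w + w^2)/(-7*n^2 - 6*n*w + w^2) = (3*n + w)/(-7*n + w)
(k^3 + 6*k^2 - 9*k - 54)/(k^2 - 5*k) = (k^3 + 6*k^2 - 9*k - 54)/(k*(k - 5))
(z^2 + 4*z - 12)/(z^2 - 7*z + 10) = (z + 6)/(z - 5)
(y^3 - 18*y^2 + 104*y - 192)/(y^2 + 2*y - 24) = (y^2 - 14*y + 48)/(y + 6)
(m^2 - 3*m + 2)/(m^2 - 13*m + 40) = (m^2 - 3*m + 2)/(m^2 - 13*m + 40)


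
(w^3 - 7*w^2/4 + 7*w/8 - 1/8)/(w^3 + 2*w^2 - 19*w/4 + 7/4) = (4*w - 1)/(2*(2*w + 7))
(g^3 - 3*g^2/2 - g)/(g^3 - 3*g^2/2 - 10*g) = (-2*g^2 + 3*g + 2)/(-2*g^2 + 3*g + 20)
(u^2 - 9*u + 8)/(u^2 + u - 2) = (u - 8)/(u + 2)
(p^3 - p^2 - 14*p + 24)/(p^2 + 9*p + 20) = (p^2 - 5*p + 6)/(p + 5)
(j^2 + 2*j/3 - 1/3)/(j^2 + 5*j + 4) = (j - 1/3)/(j + 4)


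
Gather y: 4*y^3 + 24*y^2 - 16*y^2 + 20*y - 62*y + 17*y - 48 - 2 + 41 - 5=4*y^3 + 8*y^2 - 25*y - 14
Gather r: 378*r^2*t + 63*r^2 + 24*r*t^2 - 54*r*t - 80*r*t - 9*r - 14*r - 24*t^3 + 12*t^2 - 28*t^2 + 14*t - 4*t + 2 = r^2*(378*t + 63) + r*(24*t^2 - 134*t - 23) - 24*t^3 - 16*t^2 + 10*t + 2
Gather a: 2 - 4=-2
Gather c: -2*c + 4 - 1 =3 - 2*c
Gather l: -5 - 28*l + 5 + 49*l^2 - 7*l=49*l^2 - 35*l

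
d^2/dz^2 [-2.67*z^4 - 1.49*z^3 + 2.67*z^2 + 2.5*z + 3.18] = -32.04*z^2 - 8.94*z + 5.34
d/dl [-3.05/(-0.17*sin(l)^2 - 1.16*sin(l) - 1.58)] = -(1.037*sin(l) + 3.538)*cos(l)/(0.17*sin(l)^2 + 1.16*sin(l) + 1.58)^2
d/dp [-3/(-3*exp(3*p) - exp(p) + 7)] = (-27*exp(2*p) - 3)*exp(p)/(3*exp(3*p) + exp(p) - 7)^2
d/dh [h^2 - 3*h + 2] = 2*h - 3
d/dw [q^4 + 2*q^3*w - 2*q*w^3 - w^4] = 2*q^3 - 6*q*w^2 - 4*w^3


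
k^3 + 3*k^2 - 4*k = k*(k - 1)*(k + 4)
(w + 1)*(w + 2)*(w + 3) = w^3 + 6*w^2 + 11*w + 6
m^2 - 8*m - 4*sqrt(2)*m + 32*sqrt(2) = (m - 8)*(m - 4*sqrt(2))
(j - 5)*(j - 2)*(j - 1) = j^3 - 8*j^2 + 17*j - 10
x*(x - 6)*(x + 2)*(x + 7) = x^4 + 3*x^3 - 40*x^2 - 84*x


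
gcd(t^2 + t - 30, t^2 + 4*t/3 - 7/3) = 1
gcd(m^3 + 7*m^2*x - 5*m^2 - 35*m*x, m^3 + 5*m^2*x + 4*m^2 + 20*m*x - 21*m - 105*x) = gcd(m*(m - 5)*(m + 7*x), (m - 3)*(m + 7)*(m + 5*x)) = 1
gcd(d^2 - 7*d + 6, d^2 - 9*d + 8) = d - 1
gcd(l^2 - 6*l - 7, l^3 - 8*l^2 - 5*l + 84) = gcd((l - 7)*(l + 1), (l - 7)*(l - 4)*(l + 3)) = l - 7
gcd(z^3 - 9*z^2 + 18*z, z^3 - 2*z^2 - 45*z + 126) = z^2 - 9*z + 18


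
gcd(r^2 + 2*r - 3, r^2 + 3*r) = r + 3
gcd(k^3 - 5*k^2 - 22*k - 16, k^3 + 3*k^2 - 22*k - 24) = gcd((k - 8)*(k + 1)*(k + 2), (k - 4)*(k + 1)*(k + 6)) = k + 1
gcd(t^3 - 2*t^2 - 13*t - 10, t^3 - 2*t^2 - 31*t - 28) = t + 1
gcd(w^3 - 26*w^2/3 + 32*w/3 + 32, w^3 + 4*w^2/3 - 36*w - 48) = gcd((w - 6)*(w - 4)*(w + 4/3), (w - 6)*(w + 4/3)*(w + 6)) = w^2 - 14*w/3 - 8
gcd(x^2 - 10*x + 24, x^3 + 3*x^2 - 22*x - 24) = x - 4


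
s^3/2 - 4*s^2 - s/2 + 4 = (s/2 + 1/2)*(s - 8)*(s - 1)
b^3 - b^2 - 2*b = b*(b - 2)*(b + 1)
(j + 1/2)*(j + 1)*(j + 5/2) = j^3 + 4*j^2 + 17*j/4 + 5/4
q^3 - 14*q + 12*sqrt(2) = (q - 2*sqrt(2))*(q - sqrt(2))*(q + 3*sqrt(2))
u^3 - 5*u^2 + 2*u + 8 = (u - 4)*(u - 2)*(u + 1)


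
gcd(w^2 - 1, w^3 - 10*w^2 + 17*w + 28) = w + 1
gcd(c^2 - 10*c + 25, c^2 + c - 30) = c - 5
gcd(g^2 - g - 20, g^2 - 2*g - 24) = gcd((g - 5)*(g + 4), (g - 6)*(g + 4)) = g + 4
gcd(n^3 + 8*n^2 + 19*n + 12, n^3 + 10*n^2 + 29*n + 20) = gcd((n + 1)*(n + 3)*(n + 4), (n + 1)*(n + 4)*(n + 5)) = n^2 + 5*n + 4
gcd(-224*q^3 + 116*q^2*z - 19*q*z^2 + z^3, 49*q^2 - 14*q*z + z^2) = -7*q + z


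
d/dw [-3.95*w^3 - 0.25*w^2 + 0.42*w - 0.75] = -11.85*w^2 - 0.5*w + 0.42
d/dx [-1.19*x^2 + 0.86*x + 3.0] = 0.86 - 2.38*x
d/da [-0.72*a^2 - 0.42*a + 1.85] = -1.44*a - 0.42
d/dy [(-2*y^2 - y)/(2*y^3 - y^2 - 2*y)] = (4*y^2 + 4*y + 3)/(4*y^4 - 4*y^3 - 7*y^2 + 4*y + 4)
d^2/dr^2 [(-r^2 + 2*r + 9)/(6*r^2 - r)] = 6*(22*r^3 + 324*r^2 - 54*r + 3)/(r^3*(216*r^3 - 108*r^2 + 18*r - 1))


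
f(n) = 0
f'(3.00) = 0.00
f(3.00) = 0.00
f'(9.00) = 0.00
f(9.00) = 0.00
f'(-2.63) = 0.00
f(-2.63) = 0.00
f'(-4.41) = 0.00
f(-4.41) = 0.00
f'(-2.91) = 0.00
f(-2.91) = 0.00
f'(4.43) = 0.00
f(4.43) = 0.00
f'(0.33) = 0.00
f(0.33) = 0.00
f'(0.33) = 0.00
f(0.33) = 0.00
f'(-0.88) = 0.00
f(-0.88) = 0.00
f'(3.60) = 0.00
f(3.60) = 0.00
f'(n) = 0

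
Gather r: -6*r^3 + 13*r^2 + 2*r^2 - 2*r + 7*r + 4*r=-6*r^3 + 15*r^2 + 9*r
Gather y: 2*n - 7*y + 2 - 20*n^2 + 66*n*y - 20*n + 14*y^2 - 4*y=-20*n^2 - 18*n + 14*y^2 + y*(66*n - 11) + 2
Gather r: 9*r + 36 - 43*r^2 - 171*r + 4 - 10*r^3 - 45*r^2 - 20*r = -10*r^3 - 88*r^2 - 182*r + 40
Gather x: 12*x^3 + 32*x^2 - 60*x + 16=12*x^3 + 32*x^2 - 60*x + 16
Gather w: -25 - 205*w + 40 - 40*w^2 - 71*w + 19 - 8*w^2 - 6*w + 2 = -48*w^2 - 282*w + 36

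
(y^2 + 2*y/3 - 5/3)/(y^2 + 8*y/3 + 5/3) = (y - 1)/(y + 1)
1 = 1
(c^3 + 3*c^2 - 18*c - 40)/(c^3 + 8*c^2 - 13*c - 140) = (c + 2)/(c + 7)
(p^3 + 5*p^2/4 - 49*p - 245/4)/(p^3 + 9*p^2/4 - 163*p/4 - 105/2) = (p - 7)/(p - 6)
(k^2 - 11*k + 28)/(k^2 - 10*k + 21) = (k - 4)/(k - 3)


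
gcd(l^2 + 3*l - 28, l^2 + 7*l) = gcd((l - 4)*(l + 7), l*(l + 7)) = l + 7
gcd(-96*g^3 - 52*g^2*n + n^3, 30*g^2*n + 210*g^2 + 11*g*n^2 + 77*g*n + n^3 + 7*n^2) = 6*g + n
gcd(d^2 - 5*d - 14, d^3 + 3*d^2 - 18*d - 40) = d + 2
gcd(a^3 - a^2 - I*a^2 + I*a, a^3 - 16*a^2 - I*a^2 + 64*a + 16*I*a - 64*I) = a - I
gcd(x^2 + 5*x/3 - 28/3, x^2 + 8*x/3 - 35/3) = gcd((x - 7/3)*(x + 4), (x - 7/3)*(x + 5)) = x - 7/3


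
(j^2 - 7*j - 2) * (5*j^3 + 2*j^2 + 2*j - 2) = 5*j^5 - 33*j^4 - 22*j^3 - 20*j^2 + 10*j + 4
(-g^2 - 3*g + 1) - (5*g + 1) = -g^2 - 8*g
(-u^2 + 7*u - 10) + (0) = -u^2 + 7*u - 10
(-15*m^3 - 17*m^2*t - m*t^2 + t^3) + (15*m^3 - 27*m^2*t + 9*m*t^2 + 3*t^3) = -44*m^2*t + 8*m*t^2 + 4*t^3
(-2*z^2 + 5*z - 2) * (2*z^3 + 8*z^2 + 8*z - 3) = -4*z^5 - 6*z^4 + 20*z^3 + 30*z^2 - 31*z + 6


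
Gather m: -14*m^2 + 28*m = -14*m^2 + 28*m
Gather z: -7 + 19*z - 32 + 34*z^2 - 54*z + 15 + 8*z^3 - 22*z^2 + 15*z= 8*z^3 + 12*z^2 - 20*z - 24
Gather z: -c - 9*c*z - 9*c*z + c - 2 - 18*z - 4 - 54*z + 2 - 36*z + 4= z*(-18*c - 108)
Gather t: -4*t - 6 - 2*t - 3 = -6*t - 9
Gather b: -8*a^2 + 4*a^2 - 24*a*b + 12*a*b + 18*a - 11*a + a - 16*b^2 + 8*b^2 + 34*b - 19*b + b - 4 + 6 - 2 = -4*a^2 + 8*a - 8*b^2 + b*(16 - 12*a)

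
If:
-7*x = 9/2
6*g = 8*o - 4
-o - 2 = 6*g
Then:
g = -10/27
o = 2/9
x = -9/14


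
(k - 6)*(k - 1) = k^2 - 7*k + 6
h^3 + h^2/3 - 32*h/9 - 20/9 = (h - 2)*(h + 2/3)*(h + 5/3)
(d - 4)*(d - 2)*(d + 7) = d^3 + d^2 - 34*d + 56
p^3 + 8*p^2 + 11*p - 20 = (p - 1)*(p + 4)*(p + 5)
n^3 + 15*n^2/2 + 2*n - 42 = (n - 2)*(n + 7/2)*(n + 6)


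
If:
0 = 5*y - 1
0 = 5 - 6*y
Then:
No Solution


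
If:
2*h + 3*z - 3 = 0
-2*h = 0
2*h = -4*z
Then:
No Solution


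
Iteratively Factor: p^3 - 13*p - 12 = (p + 3)*(p^2 - 3*p - 4) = (p - 4)*(p + 3)*(p + 1)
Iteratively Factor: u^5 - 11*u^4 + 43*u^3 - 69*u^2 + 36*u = (u - 4)*(u^4 - 7*u^3 + 15*u^2 - 9*u) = (u - 4)*(u - 3)*(u^3 - 4*u^2 + 3*u) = (u - 4)*(u - 3)^2*(u^2 - u) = (u - 4)*(u - 3)^2*(u - 1)*(u)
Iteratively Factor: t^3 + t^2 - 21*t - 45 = (t - 5)*(t^2 + 6*t + 9) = (t - 5)*(t + 3)*(t + 3)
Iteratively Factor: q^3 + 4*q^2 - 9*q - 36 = (q + 4)*(q^2 - 9) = (q - 3)*(q + 4)*(q + 3)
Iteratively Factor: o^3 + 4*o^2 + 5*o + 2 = (o + 1)*(o^2 + 3*o + 2) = (o + 1)*(o + 2)*(o + 1)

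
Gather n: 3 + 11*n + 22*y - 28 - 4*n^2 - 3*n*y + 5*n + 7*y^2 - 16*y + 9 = -4*n^2 + n*(16 - 3*y) + 7*y^2 + 6*y - 16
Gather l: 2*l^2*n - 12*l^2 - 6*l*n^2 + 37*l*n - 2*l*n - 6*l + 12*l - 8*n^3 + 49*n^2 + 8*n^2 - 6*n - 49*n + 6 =l^2*(2*n - 12) + l*(-6*n^2 + 35*n + 6) - 8*n^3 + 57*n^2 - 55*n + 6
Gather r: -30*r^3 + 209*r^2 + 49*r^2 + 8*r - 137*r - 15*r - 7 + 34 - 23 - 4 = -30*r^3 + 258*r^2 - 144*r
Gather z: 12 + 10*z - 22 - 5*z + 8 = 5*z - 2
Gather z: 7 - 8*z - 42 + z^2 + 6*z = z^2 - 2*z - 35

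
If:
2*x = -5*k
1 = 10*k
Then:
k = 1/10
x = -1/4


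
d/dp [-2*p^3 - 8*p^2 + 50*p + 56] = -6*p^2 - 16*p + 50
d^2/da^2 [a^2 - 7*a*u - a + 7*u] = 2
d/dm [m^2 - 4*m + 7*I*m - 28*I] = 2*m - 4 + 7*I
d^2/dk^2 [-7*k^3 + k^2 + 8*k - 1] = 2 - 42*k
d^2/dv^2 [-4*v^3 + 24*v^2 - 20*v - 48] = 48 - 24*v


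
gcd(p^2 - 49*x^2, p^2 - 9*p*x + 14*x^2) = -p + 7*x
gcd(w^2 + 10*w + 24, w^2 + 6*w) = w + 6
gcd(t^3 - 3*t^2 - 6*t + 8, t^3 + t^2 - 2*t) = t^2 + t - 2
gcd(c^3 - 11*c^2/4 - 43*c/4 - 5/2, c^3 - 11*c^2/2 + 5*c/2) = c - 5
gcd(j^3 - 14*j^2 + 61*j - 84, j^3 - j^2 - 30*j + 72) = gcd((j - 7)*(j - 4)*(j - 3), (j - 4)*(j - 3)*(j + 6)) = j^2 - 7*j + 12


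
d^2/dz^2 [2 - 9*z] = 0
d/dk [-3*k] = -3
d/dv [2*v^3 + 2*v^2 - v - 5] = 6*v^2 + 4*v - 1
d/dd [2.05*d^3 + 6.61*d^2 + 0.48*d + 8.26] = 6.15*d^2 + 13.22*d + 0.48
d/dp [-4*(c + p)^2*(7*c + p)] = 12*(-5*c - p)*(c + p)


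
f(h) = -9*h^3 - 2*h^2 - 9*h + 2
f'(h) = -27*h^2 - 4*h - 9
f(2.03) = -99.80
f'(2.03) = -128.38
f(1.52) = -47.91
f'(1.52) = -77.46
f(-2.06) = 90.73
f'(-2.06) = -115.34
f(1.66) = -59.62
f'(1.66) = -90.04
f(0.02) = 1.82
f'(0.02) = -9.09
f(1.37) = -37.23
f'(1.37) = -65.16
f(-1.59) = 47.43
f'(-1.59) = -70.90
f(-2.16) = 102.81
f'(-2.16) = -126.33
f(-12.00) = 15374.00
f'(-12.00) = -3849.00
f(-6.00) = 1928.00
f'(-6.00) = -957.00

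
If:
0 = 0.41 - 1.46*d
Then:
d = 0.28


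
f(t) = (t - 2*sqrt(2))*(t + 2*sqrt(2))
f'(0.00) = 0.00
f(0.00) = -8.00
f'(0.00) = 0.00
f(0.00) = -8.00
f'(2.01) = 4.02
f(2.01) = -3.96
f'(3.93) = 7.86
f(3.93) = 7.44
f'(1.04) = 2.08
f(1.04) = -6.92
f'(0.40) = 0.80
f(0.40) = -7.84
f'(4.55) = 9.10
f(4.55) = 12.70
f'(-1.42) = -2.84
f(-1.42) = -5.98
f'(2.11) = 4.22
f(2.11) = -3.55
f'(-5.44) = -10.88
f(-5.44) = 21.59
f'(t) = 2*t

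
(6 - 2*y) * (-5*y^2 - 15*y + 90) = 10*y^3 - 270*y + 540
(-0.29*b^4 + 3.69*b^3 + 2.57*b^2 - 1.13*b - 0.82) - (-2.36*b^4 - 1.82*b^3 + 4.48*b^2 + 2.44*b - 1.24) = 2.07*b^4 + 5.51*b^3 - 1.91*b^2 - 3.57*b + 0.42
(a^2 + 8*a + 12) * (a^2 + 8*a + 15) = a^4 + 16*a^3 + 91*a^2 + 216*a + 180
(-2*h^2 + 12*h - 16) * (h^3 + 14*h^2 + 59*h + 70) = -2*h^5 - 16*h^4 + 34*h^3 + 344*h^2 - 104*h - 1120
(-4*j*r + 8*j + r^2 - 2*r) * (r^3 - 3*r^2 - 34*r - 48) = -4*j*r^4 + 20*j*r^3 + 112*j*r^2 - 80*j*r - 384*j + r^5 - 5*r^4 - 28*r^3 + 20*r^2 + 96*r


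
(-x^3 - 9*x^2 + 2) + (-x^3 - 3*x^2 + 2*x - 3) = -2*x^3 - 12*x^2 + 2*x - 1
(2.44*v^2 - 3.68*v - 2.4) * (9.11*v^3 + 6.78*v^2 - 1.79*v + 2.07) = 22.2284*v^5 - 16.9816*v^4 - 51.182*v^3 - 4.634*v^2 - 3.3216*v - 4.968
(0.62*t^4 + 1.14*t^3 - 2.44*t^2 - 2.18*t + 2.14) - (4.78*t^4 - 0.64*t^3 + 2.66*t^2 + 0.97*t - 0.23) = -4.16*t^4 + 1.78*t^3 - 5.1*t^2 - 3.15*t + 2.37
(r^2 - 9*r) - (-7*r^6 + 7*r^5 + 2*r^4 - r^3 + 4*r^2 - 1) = 7*r^6 - 7*r^5 - 2*r^4 + r^3 - 3*r^2 - 9*r + 1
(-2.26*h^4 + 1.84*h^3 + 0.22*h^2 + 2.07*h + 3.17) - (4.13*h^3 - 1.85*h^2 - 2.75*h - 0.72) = -2.26*h^4 - 2.29*h^3 + 2.07*h^2 + 4.82*h + 3.89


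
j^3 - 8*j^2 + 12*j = j*(j - 6)*(j - 2)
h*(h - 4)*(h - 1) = h^3 - 5*h^2 + 4*h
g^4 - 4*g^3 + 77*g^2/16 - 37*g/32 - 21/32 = (g - 7/4)*(g - 3/2)*(g - 1)*(g + 1/4)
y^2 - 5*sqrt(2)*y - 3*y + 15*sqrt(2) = (y - 3)*(y - 5*sqrt(2))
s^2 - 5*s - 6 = (s - 6)*(s + 1)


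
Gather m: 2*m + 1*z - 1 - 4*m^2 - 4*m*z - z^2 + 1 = -4*m^2 + m*(2 - 4*z) - z^2 + z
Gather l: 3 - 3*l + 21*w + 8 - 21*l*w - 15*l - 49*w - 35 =l*(-21*w - 18) - 28*w - 24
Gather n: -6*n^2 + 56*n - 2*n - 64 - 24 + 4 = -6*n^2 + 54*n - 84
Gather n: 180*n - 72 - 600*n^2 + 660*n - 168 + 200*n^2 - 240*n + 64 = -400*n^2 + 600*n - 176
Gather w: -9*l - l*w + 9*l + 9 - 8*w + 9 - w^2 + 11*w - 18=-w^2 + w*(3 - l)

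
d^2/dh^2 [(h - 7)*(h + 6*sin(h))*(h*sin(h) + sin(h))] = -h^3*sin(h) + 6*sqrt(2)*h^2*sin(h + pi/4) + 12*h^2*cos(2*h) + 13*h*sin(h) + 24*h*sin(2*h) - 24*h*cos(h) - 72*h*cos(2*h) - 12*sin(h) - 72*sin(2*h) - 14*cos(h) - 90*cos(2*h) + 6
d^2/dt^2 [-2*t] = 0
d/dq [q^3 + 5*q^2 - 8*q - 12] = 3*q^2 + 10*q - 8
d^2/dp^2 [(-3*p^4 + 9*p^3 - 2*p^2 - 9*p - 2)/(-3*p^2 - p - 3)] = 2*(27*p^6 + 27*p^5 + 90*p^4 + 219*p^3 + 81*p^2 - 468*p - 25)/(27*p^6 + 27*p^5 + 90*p^4 + 55*p^3 + 90*p^2 + 27*p + 27)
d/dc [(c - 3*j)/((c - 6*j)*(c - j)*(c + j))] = ((-c + 3*j)*(c - 6*j)*(c - j) + (-c + 3*j)*(c - 6*j)*(c + j) + (-c + 3*j)*(c - j)*(c + j) + (c - 6*j)*(c - j)*(c + j))/((c - 6*j)^2*(c - j)^2*(c + j)^2)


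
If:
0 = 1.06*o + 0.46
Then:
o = -0.43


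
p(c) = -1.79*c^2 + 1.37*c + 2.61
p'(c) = 1.37 - 3.58*c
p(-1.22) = -1.73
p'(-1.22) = 5.74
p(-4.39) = -37.90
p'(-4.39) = 17.09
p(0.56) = 2.82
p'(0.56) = -0.63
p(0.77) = 2.60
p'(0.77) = -1.39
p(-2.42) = -11.19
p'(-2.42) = 10.03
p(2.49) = -5.08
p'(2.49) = -7.54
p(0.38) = 2.87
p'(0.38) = 0.01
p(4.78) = -31.74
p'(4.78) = -15.74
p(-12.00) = -271.59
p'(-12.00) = 44.33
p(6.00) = -53.61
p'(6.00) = -20.11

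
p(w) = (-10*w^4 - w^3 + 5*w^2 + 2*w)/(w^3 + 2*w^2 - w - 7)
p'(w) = (-3*w^2 - 4*w + 1)*(-10*w^4 - w^3 + 5*w^2 + 2*w)/(w^3 + 2*w^2 - w - 7)^2 + (-40*w^3 - 3*w^2 + 10*w + 2)/(w^3 + 2*w^2 - w - 7)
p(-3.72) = 66.53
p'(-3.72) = -10.23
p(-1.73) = 16.34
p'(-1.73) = -37.10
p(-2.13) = 32.56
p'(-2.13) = -40.38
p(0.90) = 0.26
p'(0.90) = 3.94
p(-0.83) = 0.45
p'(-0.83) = -2.89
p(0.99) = 0.73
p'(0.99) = 6.75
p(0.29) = -0.13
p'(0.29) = -0.52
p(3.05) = -22.78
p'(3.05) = -6.49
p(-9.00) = 114.15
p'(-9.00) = -9.41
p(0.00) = 0.00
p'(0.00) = -0.29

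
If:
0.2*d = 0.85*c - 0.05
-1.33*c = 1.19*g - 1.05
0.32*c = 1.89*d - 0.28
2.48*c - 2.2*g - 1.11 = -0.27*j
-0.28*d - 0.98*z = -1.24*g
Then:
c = 0.10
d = 0.16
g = 0.77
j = 9.52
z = 0.93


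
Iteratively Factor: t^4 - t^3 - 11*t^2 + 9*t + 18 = (t - 2)*(t^3 + t^2 - 9*t - 9) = (t - 2)*(t + 1)*(t^2 - 9) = (t - 2)*(t + 1)*(t + 3)*(t - 3)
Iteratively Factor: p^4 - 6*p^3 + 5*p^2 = (p - 1)*(p^3 - 5*p^2) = (p - 5)*(p - 1)*(p^2) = p*(p - 5)*(p - 1)*(p)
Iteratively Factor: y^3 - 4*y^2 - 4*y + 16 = (y - 4)*(y^2 - 4) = (y - 4)*(y - 2)*(y + 2)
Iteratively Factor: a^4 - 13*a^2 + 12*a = (a - 3)*(a^3 + 3*a^2 - 4*a) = (a - 3)*(a - 1)*(a^2 + 4*a) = a*(a - 3)*(a - 1)*(a + 4)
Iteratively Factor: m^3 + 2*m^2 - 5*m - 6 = (m + 3)*(m^2 - m - 2) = (m + 1)*(m + 3)*(m - 2)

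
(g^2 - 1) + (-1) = g^2 - 2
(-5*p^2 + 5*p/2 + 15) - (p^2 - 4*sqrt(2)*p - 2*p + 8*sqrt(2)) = -6*p^2 + 9*p/2 + 4*sqrt(2)*p - 8*sqrt(2) + 15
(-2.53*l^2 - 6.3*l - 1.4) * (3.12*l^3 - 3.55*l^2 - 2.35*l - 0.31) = -7.8936*l^5 - 10.6745*l^4 + 23.9425*l^3 + 20.5593*l^2 + 5.243*l + 0.434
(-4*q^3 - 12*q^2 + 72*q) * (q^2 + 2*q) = -4*q^5 - 20*q^4 + 48*q^3 + 144*q^2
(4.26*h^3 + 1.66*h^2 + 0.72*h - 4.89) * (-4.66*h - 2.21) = -19.8516*h^4 - 17.1502*h^3 - 7.0238*h^2 + 21.1962*h + 10.8069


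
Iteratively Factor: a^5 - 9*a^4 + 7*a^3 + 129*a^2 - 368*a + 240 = (a - 4)*(a^4 - 5*a^3 - 13*a^2 + 77*a - 60) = (a - 5)*(a - 4)*(a^3 - 13*a + 12) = (a - 5)*(a - 4)*(a + 4)*(a^2 - 4*a + 3) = (a - 5)*(a - 4)*(a - 1)*(a + 4)*(a - 3)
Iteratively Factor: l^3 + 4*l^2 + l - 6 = (l + 3)*(l^2 + l - 2) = (l + 2)*(l + 3)*(l - 1)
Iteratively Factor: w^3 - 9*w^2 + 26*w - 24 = (w - 4)*(w^2 - 5*w + 6) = (w - 4)*(w - 3)*(w - 2)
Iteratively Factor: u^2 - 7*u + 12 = (u - 3)*(u - 4)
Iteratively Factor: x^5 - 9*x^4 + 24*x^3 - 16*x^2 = (x - 4)*(x^4 - 5*x^3 + 4*x^2) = (x - 4)^2*(x^3 - x^2) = x*(x - 4)^2*(x^2 - x) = x^2*(x - 4)^2*(x - 1)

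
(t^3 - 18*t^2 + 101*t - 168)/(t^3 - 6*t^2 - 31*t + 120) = (t - 7)/(t + 5)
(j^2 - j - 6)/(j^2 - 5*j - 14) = (j - 3)/(j - 7)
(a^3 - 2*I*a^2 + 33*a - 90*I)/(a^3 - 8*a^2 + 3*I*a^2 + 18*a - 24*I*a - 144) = (a - 5*I)/(a - 8)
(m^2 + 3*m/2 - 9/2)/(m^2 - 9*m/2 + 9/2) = (m + 3)/(m - 3)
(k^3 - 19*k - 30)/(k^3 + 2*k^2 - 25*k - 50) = (k + 3)/(k + 5)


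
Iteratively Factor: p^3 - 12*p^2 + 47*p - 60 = (p - 4)*(p^2 - 8*p + 15) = (p - 5)*(p - 4)*(p - 3)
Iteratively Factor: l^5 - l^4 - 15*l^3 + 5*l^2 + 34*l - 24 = (l - 4)*(l^4 + 3*l^3 - 3*l^2 - 7*l + 6) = (l - 4)*(l + 2)*(l^3 + l^2 - 5*l + 3) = (l - 4)*(l - 1)*(l + 2)*(l^2 + 2*l - 3) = (l - 4)*(l - 1)^2*(l + 2)*(l + 3)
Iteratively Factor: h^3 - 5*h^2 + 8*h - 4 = (h - 1)*(h^2 - 4*h + 4) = (h - 2)*(h - 1)*(h - 2)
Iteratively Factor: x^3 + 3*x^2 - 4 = (x + 2)*(x^2 + x - 2) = (x - 1)*(x + 2)*(x + 2)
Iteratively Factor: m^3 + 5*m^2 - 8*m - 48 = (m + 4)*(m^2 + m - 12) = (m - 3)*(m + 4)*(m + 4)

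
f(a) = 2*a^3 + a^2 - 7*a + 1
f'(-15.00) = 1313.00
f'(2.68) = 41.45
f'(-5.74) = 179.21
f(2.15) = 10.45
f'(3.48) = 72.62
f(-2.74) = -13.45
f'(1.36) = 6.82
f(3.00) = 43.00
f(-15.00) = -6419.00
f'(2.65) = 40.44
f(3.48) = 73.04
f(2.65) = 26.69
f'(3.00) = 53.00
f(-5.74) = -304.11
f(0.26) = -0.72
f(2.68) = 27.92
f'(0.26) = -6.07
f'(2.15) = 25.04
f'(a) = 6*a^2 + 2*a - 7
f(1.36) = -1.64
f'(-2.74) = 32.57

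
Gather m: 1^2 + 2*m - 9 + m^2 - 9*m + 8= m^2 - 7*m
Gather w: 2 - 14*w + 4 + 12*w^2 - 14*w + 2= 12*w^2 - 28*w + 8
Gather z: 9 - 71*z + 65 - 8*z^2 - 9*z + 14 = -8*z^2 - 80*z + 88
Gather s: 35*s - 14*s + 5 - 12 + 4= 21*s - 3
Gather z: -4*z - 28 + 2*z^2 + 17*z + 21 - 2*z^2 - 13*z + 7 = 0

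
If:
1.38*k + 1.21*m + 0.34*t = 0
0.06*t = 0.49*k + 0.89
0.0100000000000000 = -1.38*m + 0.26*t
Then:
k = -1.40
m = 0.64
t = 3.41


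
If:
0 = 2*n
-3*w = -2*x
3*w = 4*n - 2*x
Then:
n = 0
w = 0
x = 0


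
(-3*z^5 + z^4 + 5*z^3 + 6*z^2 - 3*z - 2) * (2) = -6*z^5 + 2*z^4 + 10*z^3 + 12*z^2 - 6*z - 4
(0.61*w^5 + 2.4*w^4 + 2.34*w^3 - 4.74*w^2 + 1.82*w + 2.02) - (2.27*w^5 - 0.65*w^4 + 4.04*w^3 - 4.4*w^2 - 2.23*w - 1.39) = -1.66*w^5 + 3.05*w^4 - 1.7*w^3 - 0.34*w^2 + 4.05*w + 3.41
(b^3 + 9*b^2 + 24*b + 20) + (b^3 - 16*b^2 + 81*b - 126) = 2*b^3 - 7*b^2 + 105*b - 106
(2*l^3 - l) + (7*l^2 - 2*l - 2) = 2*l^3 + 7*l^2 - 3*l - 2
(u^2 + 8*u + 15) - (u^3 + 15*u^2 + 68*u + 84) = -u^3 - 14*u^2 - 60*u - 69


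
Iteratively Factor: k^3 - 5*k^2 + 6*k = (k - 2)*(k^2 - 3*k) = (k - 3)*(k - 2)*(k)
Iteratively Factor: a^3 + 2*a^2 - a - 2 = (a + 2)*(a^2 - 1) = (a + 1)*(a + 2)*(a - 1)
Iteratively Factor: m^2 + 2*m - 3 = (m + 3)*(m - 1)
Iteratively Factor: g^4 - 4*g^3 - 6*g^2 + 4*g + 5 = (g - 5)*(g^3 + g^2 - g - 1) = (g - 5)*(g + 1)*(g^2 - 1) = (g - 5)*(g - 1)*(g + 1)*(g + 1)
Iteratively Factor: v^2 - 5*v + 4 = (v - 1)*(v - 4)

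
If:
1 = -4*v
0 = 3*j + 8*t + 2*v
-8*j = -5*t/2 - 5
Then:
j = 15/26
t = -2/13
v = -1/4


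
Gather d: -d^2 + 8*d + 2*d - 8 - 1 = -d^2 + 10*d - 9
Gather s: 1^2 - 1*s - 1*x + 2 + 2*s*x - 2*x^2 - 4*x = s*(2*x - 1) - 2*x^2 - 5*x + 3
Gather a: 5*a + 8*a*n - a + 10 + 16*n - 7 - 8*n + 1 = a*(8*n + 4) + 8*n + 4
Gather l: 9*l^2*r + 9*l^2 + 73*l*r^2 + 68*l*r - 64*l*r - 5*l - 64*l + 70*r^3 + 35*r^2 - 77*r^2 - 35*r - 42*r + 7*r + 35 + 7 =l^2*(9*r + 9) + l*(73*r^2 + 4*r - 69) + 70*r^3 - 42*r^2 - 70*r + 42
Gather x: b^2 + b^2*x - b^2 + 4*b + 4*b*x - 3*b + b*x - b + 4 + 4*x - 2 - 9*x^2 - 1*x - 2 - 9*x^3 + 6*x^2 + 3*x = -9*x^3 - 3*x^2 + x*(b^2 + 5*b + 6)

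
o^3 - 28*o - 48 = (o - 6)*(o + 2)*(o + 4)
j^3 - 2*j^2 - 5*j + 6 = (j - 3)*(j - 1)*(j + 2)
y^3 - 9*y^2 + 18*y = y*(y - 6)*(y - 3)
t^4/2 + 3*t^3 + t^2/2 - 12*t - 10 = (t/2 + 1/2)*(t - 2)*(t + 2)*(t + 5)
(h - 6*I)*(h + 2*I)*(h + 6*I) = h^3 + 2*I*h^2 + 36*h + 72*I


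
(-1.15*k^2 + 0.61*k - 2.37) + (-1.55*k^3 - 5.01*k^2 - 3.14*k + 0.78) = -1.55*k^3 - 6.16*k^2 - 2.53*k - 1.59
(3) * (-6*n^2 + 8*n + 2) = -18*n^2 + 24*n + 6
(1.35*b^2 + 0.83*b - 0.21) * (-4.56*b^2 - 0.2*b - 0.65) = -6.156*b^4 - 4.0548*b^3 - 0.0859000000000002*b^2 - 0.4975*b + 0.1365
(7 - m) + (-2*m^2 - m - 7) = -2*m^2 - 2*m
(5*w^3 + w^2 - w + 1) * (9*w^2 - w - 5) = 45*w^5 + 4*w^4 - 35*w^3 + 5*w^2 + 4*w - 5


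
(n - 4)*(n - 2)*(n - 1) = n^3 - 7*n^2 + 14*n - 8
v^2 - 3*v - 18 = (v - 6)*(v + 3)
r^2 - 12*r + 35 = (r - 7)*(r - 5)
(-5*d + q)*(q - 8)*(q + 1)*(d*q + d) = -5*d^2*q^3 + 30*d^2*q^2 + 75*d^2*q + 40*d^2 + d*q^4 - 6*d*q^3 - 15*d*q^2 - 8*d*q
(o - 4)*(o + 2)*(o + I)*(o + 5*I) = o^4 - 2*o^3 + 6*I*o^3 - 13*o^2 - 12*I*o^2 + 10*o - 48*I*o + 40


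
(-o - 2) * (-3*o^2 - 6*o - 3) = 3*o^3 + 12*o^2 + 15*o + 6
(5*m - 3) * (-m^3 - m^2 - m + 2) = -5*m^4 - 2*m^3 - 2*m^2 + 13*m - 6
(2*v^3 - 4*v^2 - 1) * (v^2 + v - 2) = 2*v^5 - 2*v^4 - 8*v^3 + 7*v^2 - v + 2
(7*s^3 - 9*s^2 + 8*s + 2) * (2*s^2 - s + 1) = 14*s^5 - 25*s^4 + 32*s^3 - 13*s^2 + 6*s + 2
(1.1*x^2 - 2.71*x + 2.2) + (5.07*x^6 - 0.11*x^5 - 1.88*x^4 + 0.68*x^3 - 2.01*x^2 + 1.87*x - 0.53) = 5.07*x^6 - 0.11*x^5 - 1.88*x^4 + 0.68*x^3 - 0.91*x^2 - 0.84*x + 1.67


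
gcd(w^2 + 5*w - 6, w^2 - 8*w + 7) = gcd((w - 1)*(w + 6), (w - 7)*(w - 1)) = w - 1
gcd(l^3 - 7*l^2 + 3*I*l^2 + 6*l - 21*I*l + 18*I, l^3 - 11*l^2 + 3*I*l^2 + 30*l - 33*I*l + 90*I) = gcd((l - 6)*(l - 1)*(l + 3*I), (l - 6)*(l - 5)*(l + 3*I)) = l^2 + l*(-6 + 3*I) - 18*I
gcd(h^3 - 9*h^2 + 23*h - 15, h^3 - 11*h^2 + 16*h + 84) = 1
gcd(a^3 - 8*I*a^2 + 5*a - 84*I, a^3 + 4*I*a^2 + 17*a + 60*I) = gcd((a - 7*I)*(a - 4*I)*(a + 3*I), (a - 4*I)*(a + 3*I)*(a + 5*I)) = a^2 - I*a + 12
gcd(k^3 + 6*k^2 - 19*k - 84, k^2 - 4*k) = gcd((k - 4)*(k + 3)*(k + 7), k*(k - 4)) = k - 4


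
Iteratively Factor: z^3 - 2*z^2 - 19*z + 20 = (z - 5)*(z^2 + 3*z - 4) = (z - 5)*(z + 4)*(z - 1)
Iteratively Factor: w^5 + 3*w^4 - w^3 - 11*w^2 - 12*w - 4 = (w - 2)*(w^4 + 5*w^3 + 9*w^2 + 7*w + 2) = (w - 2)*(w + 1)*(w^3 + 4*w^2 + 5*w + 2) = (w - 2)*(w + 1)^2*(w^2 + 3*w + 2) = (w - 2)*(w + 1)^2*(w + 2)*(w + 1)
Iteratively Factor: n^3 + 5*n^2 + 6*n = (n + 2)*(n^2 + 3*n) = (n + 2)*(n + 3)*(n)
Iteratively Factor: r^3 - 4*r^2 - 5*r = (r)*(r^2 - 4*r - 5) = r*(r - 5)*(r + 1)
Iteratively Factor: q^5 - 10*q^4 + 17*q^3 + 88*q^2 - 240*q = (q - 5)*(q^4 - 5*q^3 - 8*q^2 + 48*q) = q*(q - 5)*(q^3 - 5*q^2 - 8*q + 48) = q*(q - 5)*(q - 4)*(q^2 - q - 12) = q*(q - 5)*(q - 4)*(q + 3)*(q - 4)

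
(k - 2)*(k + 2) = k^2 - 4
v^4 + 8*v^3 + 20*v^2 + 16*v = v*(v + 2)^2*(v + 4)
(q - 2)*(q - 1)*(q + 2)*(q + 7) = q^4 + 6*q^3 - 11*q^2 - 24*q + 28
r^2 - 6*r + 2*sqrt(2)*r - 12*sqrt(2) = (r - 6)*(r + 2*sqrt(2))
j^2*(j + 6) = j^3 + 6*j^2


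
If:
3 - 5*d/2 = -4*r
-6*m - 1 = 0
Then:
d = 8*r/5 + 6/5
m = -1/6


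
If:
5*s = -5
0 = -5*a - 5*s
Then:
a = 1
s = -1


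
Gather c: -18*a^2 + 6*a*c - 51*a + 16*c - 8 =-18*a^2 - 51*a + c*(6*a + 16) - 8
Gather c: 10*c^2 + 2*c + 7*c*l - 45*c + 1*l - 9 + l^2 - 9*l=10*c^2 + c*(7*l - 43) + l^2 - 8*l - 9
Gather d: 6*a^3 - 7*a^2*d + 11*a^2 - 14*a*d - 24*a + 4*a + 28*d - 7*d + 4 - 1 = 6*a^3 + 11*a^2 - 20*a + d*(-7*a^2 - 14*a + 21) + 3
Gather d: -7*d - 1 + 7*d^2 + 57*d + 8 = 7*d^2 + 50*d + 7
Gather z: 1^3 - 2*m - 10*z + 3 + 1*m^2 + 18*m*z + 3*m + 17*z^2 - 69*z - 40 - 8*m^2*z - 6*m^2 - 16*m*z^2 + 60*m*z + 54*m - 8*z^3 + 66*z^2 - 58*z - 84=-5*m^2 + 55*m - 8*z^3 + z^2*(83 - 16*m) + z*(-8*m^2 + 78*m - 137) - 120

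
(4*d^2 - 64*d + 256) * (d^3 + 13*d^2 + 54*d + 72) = 4*d^5 - 12*d^4 - 360*d^3 + 160*d^2 + 9216*d + 18432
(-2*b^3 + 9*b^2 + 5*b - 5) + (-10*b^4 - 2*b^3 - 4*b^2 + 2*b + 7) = -10*b^4 - 4*b^3 + 5*b^2 + 7*b + 2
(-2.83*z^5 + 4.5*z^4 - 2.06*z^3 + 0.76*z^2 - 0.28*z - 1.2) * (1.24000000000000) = -3.5092*z^5 + 5.58*z^4 - 2.5544*z^3 + 0.9424*z^2 - 0.3472*z - 1.488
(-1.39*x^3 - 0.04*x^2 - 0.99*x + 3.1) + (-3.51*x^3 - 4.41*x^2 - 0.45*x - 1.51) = -4.9*x^3 - 4.45*x^2 - 1.44*x + 1.59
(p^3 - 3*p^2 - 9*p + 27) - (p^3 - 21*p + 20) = -3*p^2 + 12*p + 7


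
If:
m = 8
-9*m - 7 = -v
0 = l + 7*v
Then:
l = -553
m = 8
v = 79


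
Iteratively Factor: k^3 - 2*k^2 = (k)*(k^2 - 2*k) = k*(k - 2)*(k)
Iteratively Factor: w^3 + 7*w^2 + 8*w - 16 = (w - 1)*(w^2 + 8*w + 16) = (w - 1)*(w + 4)*(w + 4)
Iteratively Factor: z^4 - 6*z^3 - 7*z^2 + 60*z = (z + 3)*(z^3 - 9*z^2 + 20*z) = (z - 4)*(z + 3)*(z^2 - 5*z) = z*(z - 4)*(z + 3)*(z - 5)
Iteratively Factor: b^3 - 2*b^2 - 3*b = (b)*(b^2 - 2*b - 3) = b*(b + 1)*(b - 3)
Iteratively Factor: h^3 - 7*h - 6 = (h + 2)*(h^2 - 2*h - 3) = (h + 1)*(h + 2)*(h - 3)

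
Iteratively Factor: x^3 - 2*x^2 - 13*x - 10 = (x + 2)*(x^2 - 4*x - 5) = (x + 1)*(x + 2)*(x - 5)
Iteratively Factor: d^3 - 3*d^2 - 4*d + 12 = (d - 2)*(d^2 - d - 6) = (d - 2)*(d + 2)*(d - 3)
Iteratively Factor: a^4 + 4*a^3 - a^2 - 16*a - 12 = (a + 1)*(a^3 + 3*a^2 - 4*a - 12) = (a + 1)*(a + 2)*(a^2 + a - 6) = (a - 2)*(a + 1)*(a + 2)*(a + 3)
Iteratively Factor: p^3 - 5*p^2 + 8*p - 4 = (p - 2)*(p^2 - 3*p + 2) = (p - 2)*(p - 1)*(p - 2)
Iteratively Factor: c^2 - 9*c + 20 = (c - 5)*(c - 4)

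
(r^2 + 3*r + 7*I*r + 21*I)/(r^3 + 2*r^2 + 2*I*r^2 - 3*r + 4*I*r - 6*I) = (r + 7*I)/(r^2 + r*(-1 + 2*I) - 2*I)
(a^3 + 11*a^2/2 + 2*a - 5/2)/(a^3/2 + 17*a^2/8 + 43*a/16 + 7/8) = 8*(2*a^3 + 11*a^2 + 4*a - 5)/(8*a^3 + 34*a^2 + 43*a + 14)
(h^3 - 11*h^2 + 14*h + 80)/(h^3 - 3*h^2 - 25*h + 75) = (h^2 - 6*h - 16)/(h^2 + 2*h - 15)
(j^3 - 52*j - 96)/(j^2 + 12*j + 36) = (j^2 - 6*j - 16)/(j + 6)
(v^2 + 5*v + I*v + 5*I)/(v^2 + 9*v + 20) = (v + I)/(v + 4)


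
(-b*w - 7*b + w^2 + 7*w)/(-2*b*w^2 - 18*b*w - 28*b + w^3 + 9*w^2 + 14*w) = (-b + w)/(-2*b*w - 4*b + w^2 + 2*w)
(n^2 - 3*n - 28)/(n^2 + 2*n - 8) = (n - 7)/(n - 2)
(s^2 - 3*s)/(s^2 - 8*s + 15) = s/(s - 5)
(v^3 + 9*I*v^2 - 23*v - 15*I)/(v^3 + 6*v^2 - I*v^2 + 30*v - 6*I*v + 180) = (v^2 + 4*I*v - 3)/(v^2 + 6*v*(1 - I) - 36*I)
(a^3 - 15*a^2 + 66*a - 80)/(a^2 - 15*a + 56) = (a^2 - 7*a + 10)/(a - 7)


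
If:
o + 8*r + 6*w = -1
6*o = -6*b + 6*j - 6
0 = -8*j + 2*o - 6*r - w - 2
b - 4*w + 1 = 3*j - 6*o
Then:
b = -7*w/23 - 51/46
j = 19*w/23 - 25/138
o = 26*w/23 - 5/69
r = -41*w/46 - 8/69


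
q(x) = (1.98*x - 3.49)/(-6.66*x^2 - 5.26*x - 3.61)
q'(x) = (1.98*x - 3.49)*(13.32*x + 5.26)/(-6.66*x^2 - 5.26*x - 3.61)^2 + 1.98/(-6.66*x^2 - 5.26*x - 3.61) = (13.1868*x^2 - 46.4868*x - 25.5052)/(44.3556*x^4 + 70.0632*x^3 + 75.7528*x^2 + 37.9772*x + 13.0321)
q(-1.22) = 0.83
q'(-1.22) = 1.01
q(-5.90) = 0.07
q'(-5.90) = 0.02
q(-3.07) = 0.19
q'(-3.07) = 0.10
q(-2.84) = 0.21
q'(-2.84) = 0.12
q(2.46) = -0.02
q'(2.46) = -0.02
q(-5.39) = 0.08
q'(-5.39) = 0.02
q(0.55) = 0.28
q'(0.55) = -0.65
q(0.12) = 0.75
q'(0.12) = -1.64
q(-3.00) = 0.20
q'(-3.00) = 0.10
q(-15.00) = 0.02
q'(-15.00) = 0.00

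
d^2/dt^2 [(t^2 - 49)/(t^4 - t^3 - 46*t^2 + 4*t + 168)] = 2*(3*t^5 + 60*t^4 + 376*t^3 + 816*t^2 + 432*t + 1024)/(t^9 + 18*t^8 + 96*t^7 - 1248*t^5 - 1728*t^4 + 5120*t^3 + 9216*t^2 - 6912*t - 13824)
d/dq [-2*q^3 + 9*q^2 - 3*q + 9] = -6*q^2 + 18*q - 3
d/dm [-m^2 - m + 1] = -2*m - 1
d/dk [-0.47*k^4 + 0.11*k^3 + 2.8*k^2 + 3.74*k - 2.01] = -1.88*k^3 + 0.33*k^2 + 5.6*k + 3.74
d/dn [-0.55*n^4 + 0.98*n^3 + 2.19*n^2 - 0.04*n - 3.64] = -2.2*n^3 + 2.94*n^2 + 4.38*n - 0.04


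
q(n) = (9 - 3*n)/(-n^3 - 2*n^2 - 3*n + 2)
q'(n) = (9 - 3*n)*(3*n^2 + 4*n + 3)/(-n^3 - 2*n^2 - 3*n + 2)^2 - 3/(-n^3 - 2*n^2 - 3*n + 2)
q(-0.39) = 3.48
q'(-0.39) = 1.23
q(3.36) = 0.02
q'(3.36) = 0.03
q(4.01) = 0.03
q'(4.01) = 0.01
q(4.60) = 0.03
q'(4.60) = 0.00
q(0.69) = -5.13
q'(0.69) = 29.53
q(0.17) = 5.95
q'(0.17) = 13.60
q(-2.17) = 1.67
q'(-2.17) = 1.19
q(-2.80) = 1.04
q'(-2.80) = 0.78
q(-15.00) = 0.02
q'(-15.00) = 0.00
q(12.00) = 0.01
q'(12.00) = 0.00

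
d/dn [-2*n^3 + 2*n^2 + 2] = 2*n*(2 - 3*n)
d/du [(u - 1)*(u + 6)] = 2*u + 5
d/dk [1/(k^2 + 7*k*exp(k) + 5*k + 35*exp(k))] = (-7*k*exp(k) - 2*k - 42*exp(k) - 5)/(k^2 + 7*k*exp(k) + 5*k + 35*exp(k))^2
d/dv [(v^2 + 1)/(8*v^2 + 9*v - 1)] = 9*(v^2 - 2*v - 1)/(64*v^4 + 144*v^3 + 65*v^2 - 18*v + 1)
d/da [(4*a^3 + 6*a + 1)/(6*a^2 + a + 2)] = (24*a^4 + 8*a^3 - 12*a^2 - 12*a + 11)/(36*a^4 + 12*a^3 + 25*a^2 + 4*a + 4)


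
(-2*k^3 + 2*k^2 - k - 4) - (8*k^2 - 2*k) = -2*k^3 - 6*k^2 + k - 4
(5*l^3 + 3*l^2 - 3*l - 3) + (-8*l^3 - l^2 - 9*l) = -3*l^3 + 2*l^2 - 12*l - 3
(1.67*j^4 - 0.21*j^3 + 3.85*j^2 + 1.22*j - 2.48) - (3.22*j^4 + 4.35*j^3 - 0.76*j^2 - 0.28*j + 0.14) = -1.55*j^4 - 4.56*j^3 + 4.61*j^2 + 1.5*j - 2.62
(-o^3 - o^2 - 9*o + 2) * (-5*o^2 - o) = 5*o^5 + 6*o^4 + 46*o^3 - o^2 - 2*o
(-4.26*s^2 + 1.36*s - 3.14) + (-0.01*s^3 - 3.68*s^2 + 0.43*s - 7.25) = -0.01*s^3 - 7.94*s^2 + 1.79*s - 10.39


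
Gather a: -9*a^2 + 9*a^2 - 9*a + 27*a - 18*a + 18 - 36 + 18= 0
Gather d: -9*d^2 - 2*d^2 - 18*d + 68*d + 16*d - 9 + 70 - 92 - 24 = -11*d^2 + 66*d - 55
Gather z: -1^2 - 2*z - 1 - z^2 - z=-z^2 - 3*z - 2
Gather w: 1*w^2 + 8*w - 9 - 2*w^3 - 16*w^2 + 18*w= -2*w^3 - 15*w^2 + 26*w - 9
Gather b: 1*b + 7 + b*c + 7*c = b*(c + 1) + 7*c + 7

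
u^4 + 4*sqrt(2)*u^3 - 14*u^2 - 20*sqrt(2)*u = u*(u - 2*sqrt(2))*(u + sqrt(2))*(u + 5*sqrt(2))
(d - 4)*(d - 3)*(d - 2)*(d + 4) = d^4 - 5*d^3 - 10*d^2 + 80*d - 96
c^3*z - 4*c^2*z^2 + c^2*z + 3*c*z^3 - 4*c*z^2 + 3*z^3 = (c - 3*z)*(c - z)*(c*z + z)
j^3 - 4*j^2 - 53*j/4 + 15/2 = (j - 6)*(j - 1/2)*(j + 5/2)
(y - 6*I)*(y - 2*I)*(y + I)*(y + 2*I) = y^4 - 5*I*y^3 + 10*y^2 - 20*I*y + 24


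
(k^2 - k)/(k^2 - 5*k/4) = 4*(k - 1)/(4*k - 5)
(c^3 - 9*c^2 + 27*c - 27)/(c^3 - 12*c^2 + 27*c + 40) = (c^3 - 9*c^2 + 27*c - 27)/(c^3 - 12*c^2 + 27*c + 40)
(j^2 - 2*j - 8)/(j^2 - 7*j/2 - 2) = 2*(j + 2)/(2*j + 1)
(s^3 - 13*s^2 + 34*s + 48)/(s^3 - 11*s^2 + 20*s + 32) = (s - 6)/(s - 4)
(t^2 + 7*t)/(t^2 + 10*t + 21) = t/(t + 3)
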